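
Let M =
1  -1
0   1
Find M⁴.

[[1, -4], [0, 1]]

M = I + N where N = [[0, -1], [0, 0]] is strictly upper-triangular, so N² = 0.
(I + N)⁴ = I + 4·N = [[1, -4], [0, 1]].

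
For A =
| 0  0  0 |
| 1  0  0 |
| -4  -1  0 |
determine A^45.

[[0, 0, 0], [0, 0, 0], [0, 0, 0]]

A is strictly triangular, hence nilpotent: A^3 = 0, so A^45 = 0.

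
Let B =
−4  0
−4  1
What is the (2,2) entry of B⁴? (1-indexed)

B² = [[16, 0], [12, 1]]
B³ = [[−64, 0], [−52, 1]]
B⁴ = [[256, 0], [204, 1]]

1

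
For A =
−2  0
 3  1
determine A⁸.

tr A = −1 and det A = −2, so the characteristic polynomial is λ² − (−1)λ + (−2) with roots −2 and 1.
Eigenvectors give P = [[−1, 0], [1, 1]] with P⁻¹ = [[−1, 0], [1, 1]], and A = P·diag(−2, 1)·P⁻¹.
Then A⁸ = P·diag(256, 1)·P⁻¹ = [[−256, 0], [256, 1]] · [[−1, 0], [1, 1]] = [[256, 0], [−255, 1]].

[[256, 0], [−255, 1]]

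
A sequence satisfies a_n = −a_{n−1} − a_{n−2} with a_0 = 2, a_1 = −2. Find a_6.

With companion matrix Q = [[−1, −1], [1, 0]], [a_n, a_{n−1}]ᵀ = Q·[a_{n−1}, a_{n−2}]ᵀ, so [a_6, a_5]ᵀ = Q⁵·[a_1, a_0]ᵀ.
Q⁵ = [[0, 1], [−1, −1]], giving [a_6, a_5]ᵀ = [[2], [0]].

2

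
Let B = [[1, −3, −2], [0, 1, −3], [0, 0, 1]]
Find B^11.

B = I + N where N = [[0, −3, −2], [0, 0, −3], [0, 0, 0]] is strictly upper-triangular, so N^3 = 0.
(I + N)^11 = I + 11·N + 55·N^2 = [[1, −33, 473], [0, 1, −33], [0, 0, 1]].

[[1, −33, 473], [0, 1, −33], [0, 0, 1]]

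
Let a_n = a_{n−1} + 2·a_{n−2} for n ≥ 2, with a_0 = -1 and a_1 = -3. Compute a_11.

-2731

With companion matrix A = [[1, 2], [1, 0]], [a_n, a_{n−1}]ᵀ = A·[a_{n−1}, a_{n−2}]ᵀ, so [a_11, a_10]ᵀ = A^10·[a_1, a_0]ᵀ.
A^10 = [[683, 682], [341, 342]], giving [a_11, a_10]ᵀ = [[-2731], [-1365]].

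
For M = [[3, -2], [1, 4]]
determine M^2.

[[7, -14], [7, 14]]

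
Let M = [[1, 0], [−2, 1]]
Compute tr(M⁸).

M = I + N where N = [[0, 0], [−2, 0]] is strictly lower-triangular, so N² = 0.
(I + N)⁸ = I + 8·N = [[1, 0], [−16, 1]].

2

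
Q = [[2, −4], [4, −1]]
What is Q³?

[[−40, 52], [−52, −1]]

Q² = [[−12, −4], [4, −15]]
Q³ = [[−40, 52], [−52, −1]]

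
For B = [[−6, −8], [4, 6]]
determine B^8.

[[256, 0], [0, 256]]

tr B = 0 and det B = −4, so the characteristic polynomial is λ² − (0)λ + (−4) with roots −2 and 2.
Eigenvectors give P = [[−2, −1], [1, 1]] with P⁻¹ = [[−1, −1], [1, 2]], and B = P·diag(−2, 2)·P⁻¹.
Then B^8 = P·diag(256, 256)·P⁻¹ = [[−512, −256], [256, 256]] · [[−1, −1], [1, 2]] = [[256, 0], [0, 256]].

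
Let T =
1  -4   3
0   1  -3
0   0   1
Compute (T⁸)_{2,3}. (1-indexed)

T = I + N where N = [[0, -4, 3], [0, 0, -3], [0, 0, 0]] is strictly upper-triangular, so N³ = 0.
(I + N)⁸ = I + 8·N + 28·N² = [[1, -32, 360], [0, 1, -24], [0, 0, 1]].

-24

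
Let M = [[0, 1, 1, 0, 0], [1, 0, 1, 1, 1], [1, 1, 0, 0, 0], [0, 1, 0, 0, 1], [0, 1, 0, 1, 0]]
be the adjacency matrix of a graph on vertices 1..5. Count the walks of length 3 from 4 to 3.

The number of length-3 walks from vertex 4 to vertex 3 is entry (4,3) of M³, where M is the adjacency matrix.
M² = [[2, 1, 1, 1, 1], [1, 4, 1, 1, 1], [1, 1, 2, 1, 1], [1, 1, 1, 2, 1], [1, 1, 1, 1, 2]]
M³ = [[2, 5, 3, 2, 2], [5, 4, 5, 5, 5], [3, 5, 2, 2, 2], [2, 5, 2, 2, 3], [2, 5, 2, 3, 2]]

2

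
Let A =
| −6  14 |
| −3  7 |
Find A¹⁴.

A² = A (a projection; rank 1, trace 1), so A¹⁴ = A.

[[−6, 14], [−3, 7]]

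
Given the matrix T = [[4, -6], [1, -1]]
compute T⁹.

[[1534, -3066], [511, -1021]]

tr T = 3 and det T = 2, so the characteristic polynomial is λ² − (3)λ + (2) with roots 2 and 1.
Eigenvectors give P = [[3, 2], [1, 1]] with P⁻¹ = [[1, -2], [-1, 3]], and T = P·diag(2, 1)·P⁻¹.
Then T⁹ = P·diag(512, 1)·P⁻¹ = [[1536, 2], [512, 1]] · [[1, -2], [-1, 3]] = [[1534, -3066], [511, -1021]].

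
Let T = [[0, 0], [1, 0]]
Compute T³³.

T is strictly triangular, hence nilpotent: T² = 0, so T³³ = 0.

[[0, 0], [0, 0]]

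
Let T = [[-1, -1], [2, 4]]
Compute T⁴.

T² = [[-1, -3], [6, 14]]
T³ = [[-5, -11], [22, 50]]
T⁴ = [[-17, -39], [78, 178]]

[[-17, -39], [78, 178]]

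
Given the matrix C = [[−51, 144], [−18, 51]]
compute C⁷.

[[−37179, 104976], [−13122, 37179]]

tr C = 0 and det C = −9, so the characteristic polynomial is λ² − (0)λ + (−9) with roots 3 and −3.
Eigenvectors give P = [[−8, 3], [−3, 1]] with P⁻¹ = [[1, −3], [3, −8]], and C = P·diag(3, −3)·P⁻¹.
Then C⁷ = P·diag(2187, −2187)·P⁻¹ = [[−17496, −6561], [−6561, −2187]] · [[1, −3], [3, −8]] = [[−37179, 104976], [−13122, 37179]].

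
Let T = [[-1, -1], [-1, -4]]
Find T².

[[2, 5], [5, 17]]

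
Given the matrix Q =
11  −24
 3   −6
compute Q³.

tr Q = 5 and det Q = 6, so the characteristic polynomial is λ² − (5)λ + (6) with roots 3 and 2.
Eigenvectors give P = [[−3, 8], [−1, 3]] with P⁻¹ = [[−3, 8], [−1, 3]], and Q = P·diag(3, 2)·P⁻¹.
Then Q³ = P·diag(27, 8)·P⁻¹ = [[−81, 64], [−27, 24]] · [[−3, 8], [−1, 3]] = [[179, −456], [57, −144]].

[[179, −456], [57, −144]]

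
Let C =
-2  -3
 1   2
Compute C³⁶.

C² = I (check: tr C = 0 and det C = -1), so C³⁶ = I since 36 is even.

[[1, 0], [0, 1]]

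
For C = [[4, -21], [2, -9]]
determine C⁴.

[[-374, 1365], [-130, 471]]

tr C = -5 and det C = 6, so the characteristic polynomial is λ² − (-5)λ + (6) with roots -2 and -3.
Eigenvectors give P = [[-7, -3], [-2, -1]] with P⁻¹ = [[-1, 3], [2, -7]], and C = P·diag(-2, -3)·P⁻¹.
Then C⁴ = P·diag(16, 81)·P⁻¹ = [[-112, -243], [-32, -81]] · [[-1, 3], [2, -7]] = [[-374, 1365], [-130, 471]].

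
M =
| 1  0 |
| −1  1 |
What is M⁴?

[[1, 0], [−4, 1]]

M = I + N where N = [[0, 0], [−1, 0]] is strictly lower-triangular, so N² = 0.
(I + N)⁴ = I + 4·N = [[1, 0], [−4, 1]].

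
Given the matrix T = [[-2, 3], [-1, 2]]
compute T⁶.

[[1, 0], [0, 1]]

T² = I (check: tr T = 0 and det T = -1), so T⁶ = I since 6 is even.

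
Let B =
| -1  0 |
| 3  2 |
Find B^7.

tr B = 1 and det B = -2, so the characteristic polynomial is λ² − (1)λ + (-2) with roots 2 and -1.
Eigenvectors give P = [[0, -1], [1, 1]] with P⁻¹ = [[1, 1], [-1, 0]], and B = P·diag(2, -1)·P⁻¹.
Then B^7 = P·diag(128, -1)·P⁻¹ = [[0, 1], [128, -1]] · [[1, 1], [-1, 0]] = [[-1, 0], [129, 128]].

[[-1, 0], [129, 128]]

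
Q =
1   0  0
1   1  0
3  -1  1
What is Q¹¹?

Q = I + N where N = [[0, 0, 0], [1, 0, 0], [3, -1, 0]] is strictly lower-triangular, so N³ = 0.
(I + N)¹¹ = I + 11·N + 55·N² = [[1, 0, 0], [11, 1, 0], [-22, -11, 1]].

[[1, 0, 0], [11, 1, 0], [-22, -11, 1]]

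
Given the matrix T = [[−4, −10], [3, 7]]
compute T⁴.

tr T = 3 and det T = 2, so the characteristic polynomial is λ² − (3)λ + (2) with roots 2 and 1.
Eigenvectors give P = [[−5, −2], [3, 1]] with P⁻¹ = [[1, 2], [−3, −5]], and T = P·diag(2, 1)·P⁻¹.
Then T⁴ = P·diag(16, 1)·P⁻¹ = [[−80, −2], [48, 1]] · [[1, 2], [−3, −5]] = [[−74, −150], [45, 91]].

[[−74, −150], [45, 91]]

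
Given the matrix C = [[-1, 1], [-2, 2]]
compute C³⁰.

[[-1, 1], [-2, 2]]

C² = C (a projection; rank 1, trace 1), so C³⁰ = C.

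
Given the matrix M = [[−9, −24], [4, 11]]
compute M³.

tr M = 2 and det M = −3, so the characteristic polynomial is λ² − (2)λ + (−3) with roots 3 and −1.
Eigenvectors give P = [[−2, −3], [1, 1]] with P⁻¹ = [[1, 3], [−1, −2]], and M = P·diag(3, −1)·P⁻¹.
Then M³ = P·diag(27, −1)·P⁻¹ = [[−54, 3], [27, −1]] · [[1, 3], [−1, −2]] = [[−57, −168], [28, 83]].

[[−57, −168], [28, 83]]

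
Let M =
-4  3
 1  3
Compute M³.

M² = [[19, -3], [-1, 12]]
M³ = [[-79, 48], [16, 33]]

[[-79, 48], [16, 33]]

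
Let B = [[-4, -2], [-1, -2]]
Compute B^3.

B^2 = [[18, 12], [6, 6]]
B^3 = [[-84, -60], [-30, -24]]

[[-84, -60], [-30, -24]]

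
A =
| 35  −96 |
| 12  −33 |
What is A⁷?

tr A = 2 and det A = −3, so the characteristic polynomial is λ² − (2)λ + (−3) with roots −1 and 3.
Eigenvectors give P = [[8, −3], [3, −1]] with P⁻¹ = [[−1, 3], [−3, 8]], and A = P·diag(−1, 3)·P⁻¹.
Then A⁷ = P·diag(−1, 2187)·P⁻¹ = [[−8, −6561], [−3, −2187]] · [[−1, 3], [−3, 8]] = [[19691, −52512], [6564, −17505]].

[[19691, −52512], [6564, −17505]]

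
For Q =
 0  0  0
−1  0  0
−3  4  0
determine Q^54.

[[0, 0, 0], [0, 0, 0], [0, 0, 0]]

Q is strictly triangular, hence nilpotent: Q^3 = 0, so Q^54 = 0.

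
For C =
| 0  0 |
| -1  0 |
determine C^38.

C is strictly triangular, hence nilpotent: C^2 = 0, so C^38 = 0.

[[0, 0], [0, 0]]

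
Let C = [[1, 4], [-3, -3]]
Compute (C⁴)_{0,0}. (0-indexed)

73

C² = [[-11, -8], [6, -3]]
C³ = [[13, -20], [15, 33]]
C⁴ = [[73, 112], [-84, -39]]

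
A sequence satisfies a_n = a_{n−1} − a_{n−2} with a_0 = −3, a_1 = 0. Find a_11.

−3

With companion matrix M = [[1, −1], [1, 0]], [a_n, a_{n−1}]ᵀ = M·[a_{n−1}, a_{n−2}]ᵀ, so [a_11, a_10]ᵀ = M¹⁰·[a_1, a_0]ᵀ.
M¹⁰ = [[−1, 1], [−1, 0]], giving [a_11, a_10]ᵀ = [[−3], [0]].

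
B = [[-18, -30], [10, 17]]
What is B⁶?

[[2724, 3990], [-1330, -1931]]

tr B = -1 and det B = -6, so the characteristic polynomial is λ² − (-1)λ + (-6) with roots 2 and -3.
Eigenvectors give P = [[-3, 2], [2, -1]] with P⁻¹ = [[1, 2], [2, 3]], and B = P·diag(2, -3)·P⁻¹.
Then B⁶ = P·diag(64, 729)·P⁻¹ = [[-192, 1458], [128, -729]] · [[1, 2], [2, 3]] = [[2724, 3990], [-1330, -1931]].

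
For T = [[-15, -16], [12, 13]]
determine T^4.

[[321, 320], [-240, -239]]

tr T = -2 and det T = -3, so the characteristic polynomial is λ² − (-2)λ + (-3) with roots -3 and 1.
Eigenvectors give P = [[4, 1], [-3, -1]] with P⁻¹ = [[1, 1], [-3, -4]], and T = P·diag(-3, 1)·P⁻¹.
Then T^4 = P·diag(81, 1)·P⁻¹ = [[324, 1], [-243, -1]] · [[1, 1], [-3, -4]] = [[321, 320], [-240, -239]].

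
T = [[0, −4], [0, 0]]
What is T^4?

[[0, 0], [0, 0]]

T is strictly triangular, hence nilpotent: T^2 = 0, so T^4 = 0.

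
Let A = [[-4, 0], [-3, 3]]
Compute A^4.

A^2 = [[16, 0], [3, 9]]
A^3 = [[-64, 0], [-39, 27]]
A^4 = [[256, 0], [75, 81]]

[[256, 0], [75, 81]]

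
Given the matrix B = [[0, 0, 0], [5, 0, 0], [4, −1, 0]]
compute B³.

B is strictly triangular, hence nilpotent: B³ = 0, so B³ = 0.

[[0, 0, 0], [0, 0, 0], [0, 0, 0]]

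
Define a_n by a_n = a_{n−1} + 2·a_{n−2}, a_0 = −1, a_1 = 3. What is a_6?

With companion matrix M = [[1, 2], [1, 0]], [a_n, a_{n−1}]ᵀ = M·[a_{n−1}, a_{n−2}]ᵀ, so [a_6, a_5]ᵀ = M⁵·[a_1, a_0]ᵀ.
M⁵ = [[21, 22], [11, 10]], giving [a_6, a_5]ᵀ = [[41], [23]].

41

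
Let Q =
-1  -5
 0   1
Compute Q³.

[[-1, -5], [0, 1]]

Q² = I (check: tr Q = 0 and det Q = -1), so Q³ = Q since 3 is odd.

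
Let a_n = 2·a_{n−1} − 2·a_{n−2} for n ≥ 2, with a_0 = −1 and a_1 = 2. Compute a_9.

With companion matrix Q = [[2, −2], [1, 0]], [a_n, a_{n−1}]ᵀ = Q·[a_{n−1}, a_{n−2}]ᵀ, so [a_9, a_8]ᵀ = Q⁸·[a_1, a_0]ᵀ.
Q⁸ = [[16, 0], [0, 16]], giving [a_9, a_8]ᵀ = [[32], [−16]].

32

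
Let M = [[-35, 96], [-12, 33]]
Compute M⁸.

[[59041, -157440], [19680, -52479]]

tr M = -2 and det M = -3, so the characteristic polynomial is λ² − (-2)λ + (-3) with roots 1 and -3.
Eigenvectors give P = [[8, -3], [3, -1]] with P⁻¹ = [[-1, 3], [-3, 8]], and M = P·diag(1, -3)·P⁻¹.
Then M⁸ = P·diag(1, 6561)·P⁻¹ = [[8, -19683], [3, -6561]] · [[-1, 3], [-3, 8]] = [[59041, -157440], [19680, -52479]].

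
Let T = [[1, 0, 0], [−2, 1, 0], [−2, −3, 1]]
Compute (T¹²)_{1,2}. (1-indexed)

T = I + N where N = [[0, 0, 0], [−2, 0, 0], [−2, −3, 0]] is strictly lower-triangular, so N³ = 0.
(I + N)¹² = I + 12·N + 66·N² = [[1, 0, 0], [−24, 1, 0], [372, −36, 1]].

0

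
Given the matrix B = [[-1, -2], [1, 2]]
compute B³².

B² = B (a projection; rank 1, trace 1), so B³² = B.

[[-1, -2], [1, 2]]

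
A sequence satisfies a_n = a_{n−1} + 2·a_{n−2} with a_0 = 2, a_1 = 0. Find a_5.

20

With companion matrix A = [[1, 2], [1, 0]], [a_n, a_{n−1}]ᵀ = A·[a_{n−1}, a_{n−2}]ᵀ, so [a_5, a_4]ᵀ = A⁴·[a_1, a_0]ᵀ.
A⁴ = [[11, 10], [5, 6]], giving [a_5, a_4]ᵀ = [[20], [12]].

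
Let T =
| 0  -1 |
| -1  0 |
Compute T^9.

T² = I (check: tr T = 0 and det T = -1), so T^9 = T since 9 is odd.

[[0, -1], [-1, 0]]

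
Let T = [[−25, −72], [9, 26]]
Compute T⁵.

tr T = 1 and det T = −2, so the characteristic polynomial is λ² − (1)λ + (−2) with roots 2 and −1.
Eigenvectors give P = [[−8, −3], [3, 1]] with P⁻¹ = [[1, 3], [−3, −8]], and T = P·diag(2, −1)·P⁻¹.
Then T⁵ = P·diag(32, −1)·P⁻¹ = [[−256, 3], [96, −1]] · [[1, 3], [−3, −8]] = [[−265, −792], [99, 296]].

[[−265, −792], [99, 296]]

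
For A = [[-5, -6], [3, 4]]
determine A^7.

tr A = -1 and det A = -2, so the characteristic polynomial is λ² − (-1)λ + (-2) with roots -2 and 1.
Eigenvectors give P = [[-2, -1], [1, 1]] with P⁻¹ = [[-1, -1], [1, 2]], and A = P·diag(-2, 1)·P⁻¹.
Then A^7 = P·diag(-128, 1)·P⁻¹ = [[256, -1], [-128, 1]] · [[-1, -1], [1, 2]] = [[-257, -258], [129, 130]].

[[-257, -258], [129, 130]]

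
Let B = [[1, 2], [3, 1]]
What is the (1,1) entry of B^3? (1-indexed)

B^2 = [[7, 4], [6, 7]]
B^3 = [[19, 18], [27, 19]]

19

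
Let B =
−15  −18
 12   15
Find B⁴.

tr B = 0 and det B = −9, so the characteristic polynomial is λ² − (0)λ + (−9) with roots 3 and −3.
Eigenvectors give P = [[−1, 3], [1, −2]] with P⁻¹ = [[2, 3], [1, 1]], and B = P·diag(3, −3)·P⁻¹.
Then B⁴ = P·diag(81, 81)·P⁻¹ = [[−81, 243], [81, −162]] · [[2, 3], [1, 1]] = [[81, 0], [0, 81]].

[[81, 0], [0, 81]]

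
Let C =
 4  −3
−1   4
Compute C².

[[19, −24], [−8, 19]]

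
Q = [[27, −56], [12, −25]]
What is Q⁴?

[[561, −1120], [240, −479]]

tr Q = 2 and det Q = −3, so the characteristic polynomial is λ² − (2)λ + (−3) with roots −1 and 3.
Eigenvectors give P = [[−2, −7], [−1, −3]] with P⁻¹ = [[3, −7], [−1, 2]], and Q = P·diag(−1, 3)·P⁻¹.
Then Q⁴ = P·diag(1, 81)·P⁻¹ = [[−2, −567], [−1, −243]] · [[3, −7], [−1, 2]] = [[561, −1120], [240, −479]].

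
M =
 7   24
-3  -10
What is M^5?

[[247, 744], [-93, -280]]

tr M = -3 and det M = 2, so the characteristic polynomial is λ² − (-3)λ + (2) with roots -1 and -2.
Eigenvectors give P = [[3, 8], [-1, -3]] with P⁻¹ = [[3, 8], [-1, -3]], and M = P·diag(-1, -2)·P⁻¹.
Then M^5 = P·diag(-1, -32)·P⁻¹ = [[-3, -256], [1, 96]] · [[3, 8], [-1, -3]] = [[247, 744], [-93, -280]].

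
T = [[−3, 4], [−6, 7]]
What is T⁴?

[[−159, 160], [−240, 241]]

tr T = 4 and det T = 3, so the characteristic polynomial is λ² − (4)λ + (3) with roots 1 and 3.
Eigenvectors give P = [[1, −2], [1, −3]] with P⁻¹ = [[3, −2], [1, −1]], and T = P·diag(1, 3)·P⁻¹.
Then T⁴ = P·diag(1, 81)·P⁻¹ = [[1, −162], [1, −243]] · [[3, −2], [1, −1]] = [[−159, 160], [−240, 241]].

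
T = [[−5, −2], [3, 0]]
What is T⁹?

tr T = −5 and det T = 6, so the characteristic polynomial is λ² − (−5)λ + (6) with roots −3 and −2.
Eigenvectors give P = [[−1, −2], [1, 3]] with P⁻¹ = [[−3, −2], [1, 1]], and T = P·diag(−3, −2)·P⁻¹.
Then T⁹ = P·diag(−19683, −512)·P⁻¹ = [[19683, 1024], [−19683, −1536]] · [[−3, −2], [1, 1]] = [[−58025, −38342], [57513, 37830]].

[[−58025, −38342], [57513, 37830]]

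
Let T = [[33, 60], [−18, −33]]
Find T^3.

tr T = 0 and det T = −9, so the characteristic polynomial is λ² − (0)λ + (−9) with roots −3 and 3.
Eigenvectors give P = [[5, 2], [−3, −1]] with P⁻¹ = [[−1, −2], [3, 5]], and T = P·diag(−3, 3)·P⁻¹.
Then T^3 = P·diag(−27, 27)·P⁻¹ = [[−135, 54], [81, −27]] · [[−1, −2], [3, 5]] = [[297, 540], [−162, −297]].

[[297, 540], [−162, −297]]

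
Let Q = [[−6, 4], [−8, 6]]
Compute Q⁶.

tr Q = 0 and det Q = −4, so the characteristic polynomial is λ² − (0)λ + (−4) with roots −2 and 2.
Eigenvectors give P = [[−1, −1], [−1, −2]] with P⁻¹ = [[−2, 1], [1, −1]], and Q = P·diag(−2, 2)·P⁻¹.
Then Q⁶ = P·diag(64, 64)·P⁻¹ = [[−64, −64], [−64, −128]] · [[−2, 1], [1, −1]] = [[64, 0], [0, 64]].

[[64, 0], [0, 64]]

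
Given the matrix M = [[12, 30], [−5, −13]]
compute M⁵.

[[582, 1650], [−275, −793]]

tr M = −1 and det M = −6, so the characteristic polynomial is λ² − (−1)λ + (−6) with roots −3 and 2.
Eigenvectors give P = [[2, 3], [−1, −1]] with P⁻¹ = [[−1, −3], [1, 2]], and M = P·diag(−3, 2)·P⁻¹.
Then M⁵ = P·diag(−243, 32)·P⁻¹ = [[−486, 96], [243, −32]] · [[−1, −3], [1, 2]] = [[582, 1650], [−275, −793]].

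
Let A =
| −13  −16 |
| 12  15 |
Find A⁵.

[[−733, −976], [732, 975]]

tr A = 2 and det A = −3, so the characteristic polynomial is λ² − (2)λ + (−3) with roots −1 and 3.
Eigenvectors give P = [[−4, −1], [3, 1]] with P⁻¹ = [[−1, −1], [3, 4]], and A = P·diag(−1, 3)·P⁻¹.
Then A⁵ = P·diag(−1, 243)·P⁻¹ = [[4, −243], [−3, 243]] · [[−1, −1], [3, 4]] = [[−733, −976], [732, 975]].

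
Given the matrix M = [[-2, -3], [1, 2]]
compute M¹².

M² = I (check: tr M = 0 and det M = -1), so M¹² = I since 12 is even.

[[1, 0], [0, 1]]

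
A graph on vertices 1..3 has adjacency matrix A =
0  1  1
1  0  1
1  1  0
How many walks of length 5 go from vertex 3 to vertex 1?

11

The number of length-5 walks from vertex 3 to vertex 1 is entry (3,1) of A^5, where A is the adjacency matrix.
A^2 = [[2, 1, 1], [1, 2, 1], [1, 1, 2]]
A^3 = [[2, 3, 3], [3, 2, 3], [3, 3, 2]]
A^4 = [[6, 5, 5], [5, 6, 5], [5, 5, 6]]
A^5 = [[10, 11, 11], [11, 10, 11], [11, 11, 10]]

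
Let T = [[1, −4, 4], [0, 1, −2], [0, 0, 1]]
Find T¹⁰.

[[1, −40, 400], [0, 1, −20], [0, 0, 1]]

T = I + N where N = [[0, −4, 4], [0, 0, −2], [0, 0, 0]] is strictly upper-triangular, so N³ = 0.
(I + N)¹⁰ = I + 10·N + 45·N² = [[1, −40, 400], [0, 1, −20], [0, 0, 1]].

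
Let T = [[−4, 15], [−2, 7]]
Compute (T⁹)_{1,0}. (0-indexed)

−1022

tr T = 3 and det T = 2, so the characteristic polynomial is λ² − (3)λ + (2) with roots 2 and 1.
Eigenvectors give P = [[−5, −3], [−2, −1]] with P⁻¹ = [[1, −3], [−2, 5]], and T = P·diag(2, 1)·P⁻¹.
Then T⁹ = P·diag(512, 1)·P⁻¹ = [[−2560, −3], [−1024, −1]] · [[1, −3], [−2, 5]] = [[−2554, 7665], [−1022, 3067]].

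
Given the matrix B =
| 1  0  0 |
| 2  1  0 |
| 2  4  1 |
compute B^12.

[[1, 0, 0], [24, 1, 0], [552, 48, 1]]

B = I + N where N = [[0, 0, 0], [2, 0, 0], [2, 4, 0]] is strictly lower-triangular, so N^3 = 0.
(I + N)^12 = I + 12·N + 66·N^2 = [[1, 0, 0], [24, 1, 0], [552, 48, 1]].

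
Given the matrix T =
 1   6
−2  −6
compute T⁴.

[[−179, −390], [130, 276]]

tr T = −5 and det T = 6, so the characteristic polynomial is λ² − (−5)λ + (6) with roots −3 and −2.
Eigenvectors give P = [[−3, 2], [2, −1]] with P⁻¹ = [[1, 2], [2, 3]], and T = P·diag(−3, −2)·P⁻¹.
Then T⁴ = P·diag(81, 16)·P⁻¹ = [[−243, 32], [162, −16]] · [[1, 2], [2, 3]] = [[−179, −390], [130, 276]].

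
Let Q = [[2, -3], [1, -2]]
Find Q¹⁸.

[[1, 0], [0, 1]]

Q² = I (check: tr Q = 0 and det Q = -1), so Q¹⁸ = I since 18 is even.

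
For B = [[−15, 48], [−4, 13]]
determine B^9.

[[−78735, 236208], [−19684, 59053]]

tr B = −2 and det B = −3, so the characteristic polynomial is λ² − (−2)λ + (−3) with roots 1 and −3.
Eigenvectors give P = [[−3, −4], [−1, −1]] with P⁻¹ = [[1, −4], [−1, 3]], and B = P·diag(1, −3)·P⁻¹.
Then B^9 = P·diag(1, −19683)·P⁻¹ = [[−3, 78732], [−1, 19683]] · [[1, −4], [−1, 3]] = [[−78735, 236208], [−19684, 59053]].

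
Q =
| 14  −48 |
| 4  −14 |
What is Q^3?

[[56, −192], [16, −56]]

tr Q = 0 and det Q = −4, so the characteristic polynomial is λ² − (0)λ + (−4) with roots 2 and −2.
Eigenvectors give P = [[−4, 3], [−1, 1]] with P⁻¹ = [[−1, 3], [−1, 4]], and Q = P·diag(2, −2)·P⁻¹.
Then Q^3 = P·diag(8, −8)·P⁻¹ = [[−32, −24], [−8, −8]] · [[−1, 3], [−1, 4]] = [[56, −192], [16, −56]].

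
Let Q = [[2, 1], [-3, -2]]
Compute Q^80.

Q² = I (check: tr Q = 0 and det Q = -1), so Q^80 = I since 80 is even.

[[1, 0], [0, 1]]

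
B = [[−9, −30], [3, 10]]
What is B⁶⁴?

[[−9, −30], [3, 10]]

B² = B (a projection; rank 1, trace 1), so B⁶⁴ = B.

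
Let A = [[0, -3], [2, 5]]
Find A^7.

tr A = 5 and det A = 6, so the characteristic polynomial is λ² − (5)λ + (6) with roots 2 and 3.
Eigenvectors give P = [[3, -1], [-2, 1]] with P⁻¹ = [[1, 1], [2, 3]], and A = P·diag(2, 3)·P⁻¹.
Then A^7 = P·diag(128, 2187)·P⁻¹ = [[384, -2187], [-256, 2187]] · [[1, 1], [2, 3]] = [[-3990, -6177], [4118, 6305]].

[[-3990, -6177], [4118, 6305]]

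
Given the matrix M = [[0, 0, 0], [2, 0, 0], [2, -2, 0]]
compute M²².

M is strictly triangular, hence nilpotent: M³ = 0, so M²² = 0.

[[0, 0, 0], [0, 0, 0], [0, 0, 0]]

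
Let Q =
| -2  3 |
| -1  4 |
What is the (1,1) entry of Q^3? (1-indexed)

-8

Q^2 = [[1, 6], [-2, 13]]
Q^3 = [[-8, 27], [-9, 46]]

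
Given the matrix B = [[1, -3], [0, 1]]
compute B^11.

[[1, -33], [0, 1]]

B = I + N where N = [[0, -3], [0, 0]] is strictly upper-triangular, so N^2 = 0.
(I + N)^11 = I + 11·N = [[1, -33], [0, 1]].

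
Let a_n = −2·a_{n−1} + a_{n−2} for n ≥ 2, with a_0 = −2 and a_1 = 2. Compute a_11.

With companion matrix A = [[−2, 1], [1, 0]], [a_n, a_{n−1}]ᵀ = A·[a_{n−1}, a_{n−2}]ᵀ, so [a_11, a_10]ᵀ = A^10·[a_1, a_0]ᵀ.
A^10 = [[5741, −2378], [−2378, 985]], giving [a_11, a_10]ᵀ = [[16238], [−6726]].

16238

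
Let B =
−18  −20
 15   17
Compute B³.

[[−132, −140], [105, 113]]

tr B = −1 and det B = −6, so the characteristic polynomial is λ² − (−1)λ + (−6) with roots 2 and −3.
Eigenvectors give P = [[−1, 4], [1, −3]] with P⁻¹ = [[3, 4], [1, 1]], and B = P·diag(2, −3)·P⁻¹.
Then B³ = P·diag(8, −27)·P⁻¹ = [[−8, −108], [8, 81]] · [[3, 4], [1, 1]] = [[−132, −140], [105, 113]].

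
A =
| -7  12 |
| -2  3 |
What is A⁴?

tr A = -4 and det A = 3, so the characteristic polynomial is λ² − (-4)λ + (3) with roots -3 and -1.
Eigenvectors give P = [[-3, -2], [-1, -1]] with P⁻¹ = [[-1, 2], [1, -3]], and A = P·diag(-3, -1)·P⁻¹.
Then A⁴ = P·diag(81, 1)·P⁻¹ = [[-243, -2], [-81, -1]] · [[-1, 2], [1, -3]] = [[241, -480], [80, -159]].

[[241, -480], [80, -159]]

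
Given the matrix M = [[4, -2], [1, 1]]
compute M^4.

[[146, -130], [65, -49]]

tr M = 5 and det M = 6, so the characteristic polynomial is λ² − (5)λ + (6) with roots 3 and 2.
Eigenvectors give P = [[2, -1], [1, -1]] with P⁻¹ = [[1, -1], [1, -2]], and M = P·diag(3, 2)·P⁻¹.
Then M^4 = P·diag(81, 16)·P⁻¹ = [[162, -16], [81, -16]] · [[1, -1], [1, -2]] = [[146, -130], [65, -49]].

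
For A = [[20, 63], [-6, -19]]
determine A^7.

tr A = 1 and det A = -2, so the characteristic polynomial is λ² − (1)λ + (-2) with roots 2 and -1.
Eigenvectors give P = [[7, -3], [-2, 1]] with P⁻¹ = [[1, 3], [2, 7]], and A = P·diag(2, -1)·P⁻¹.
Then A^7 = P·diag(128, -1)·P⁻¹ = [[896, 3], [-256, -1]] · [[1, 3], [2, 7]] = [[902, 2709], [-258, -775]].

[[902, 2709], [-258, -775]]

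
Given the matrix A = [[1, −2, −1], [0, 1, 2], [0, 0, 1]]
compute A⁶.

A = I + N where N = [[0, −2, −1], [0, 0, 2], [0, 0, 0]] is strictly upper-triangular, so N³ = 0.
(I + N)⁶ = I + 6·N + 15·N² = [[1, −12, −66], [0, 1, 12], [0, 0, 1]].

[[1, −12, −66], [0, 1, 12], [0, 0, 1]]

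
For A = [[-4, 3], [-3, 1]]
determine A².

[[7, -9], [9, -8]]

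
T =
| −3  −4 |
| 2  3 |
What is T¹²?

T² = I (check: tr T = 0 and det T = −1), so T¹² = I since 12 is even.

[[1, 0], [0, 1]]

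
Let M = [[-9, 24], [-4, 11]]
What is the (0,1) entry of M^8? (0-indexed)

39360

tr M = 2 and det M = -3, so the characteristic polynomial is λ² − (2)λ + (-3) with roots -1 and 3.
Eigenvectors give P = [[3, 2], [1, 1]] with P⁻¹ = [[1, -2], [-1, 3]], and M = P·diag(-1, 3)·P⁻¹.
Then M^8 = P·diag(1, 6561)·P⁻¹ = [[3, 13122], [1, 6561]] · [[1, -2], [-1, 3]] = [[-13119, 39360], [-6560, 19681]].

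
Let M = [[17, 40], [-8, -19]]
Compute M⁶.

[[-2911, -7280], [1456, 3641]]

tr M = -2 and det M = -3, so the characteristic polynomial is λ² − (-2)λ + (-3) with roots -3 and 1.
Eigenvectors give P = [[-2, 5], [1, -2]] with P⁻¹ = [[2, 5], [1, 2]], and M = P·diag(-3, 1)·P⁻¹.
Then M⁶ = P·diag(729, 1)·P⁻¹ = [[-1458, 5], [729, -2]] · [[2, 5], [1, 2]] = [[-2911, -7280], [1456, 3641]].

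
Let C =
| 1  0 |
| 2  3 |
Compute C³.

tr C = 4 and det C = 3, so the characteristic polynomial is λ² − (4)λ + (3) with roots 3 and 1.
Eigenvectors give P = [[0, −1], [1, 1]] with P⁻¹ = [[1, 1], [−1, 0]], and C = P·diag(3, 1)·P⁻¹.
Then C³ = P·diag(27, 1)·P⁻¹ = [[0, −1], [27, 1]] · [[1, 1], [−1, 0]] = [[1, 0], [26, 27]].

[[1, 0], [26, 27]]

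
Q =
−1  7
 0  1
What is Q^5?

Q² = I (check: tr Q = 0 and det Q = −1), so Q^5 = Q since 5 is odd.

[[−1, 7], [0, 1]]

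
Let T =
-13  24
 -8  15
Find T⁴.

[[-239, 480], [-160, 321]]

tr T = 2 and det T = -3, so the characteristic polynomial is λ² − (2)λ + (-3) with roots -1 and 3.
Eigenvectors give P = [[2, -3], [1, -2]] with P⁻¹ = [[2, -3], [1, -2]], and T = P·diag(-1, 3)·P⁻¹.
Then T⁴ = P·diag(1, 81)·P⁻¹ = [[2, -243], [1, -162]] · [[2, -3], [1, -2]] = [[-239, 480], [-160, 321]].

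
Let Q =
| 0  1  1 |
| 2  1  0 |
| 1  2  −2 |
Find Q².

[[3, 3, −2], [2, 3, 2], [2, −1, 5]]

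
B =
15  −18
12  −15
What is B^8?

tr B = 0 and det B = −9, so the characteristic polynomial is λ² − (0)λ + (−9) with roots −3 and 3.
Eigenvectors give P = [[1, 3], [1, 2]] with P⁻¹ = [[−2, 3], [1, −1]], and B = P·diag(−3, 3)·P⁻¹.
Then B^8 = P·diag(6561, 6561)·P⁻¹ = [[6561, 19683], [6561, 13122]] · [[−2, 3], [1, −1]] = [[6561, 0], [0, 6561]].

[[6561, 0], [0, 6561]]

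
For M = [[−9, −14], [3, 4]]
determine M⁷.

tr M = −5 and det M = 6, so the characteristic polynomial is λ² − (−5)λ + (6) with roots −2 and −3.
Eigenvectors give P = [[−2, 7], [1, −3]] with P⁻¹ = [[3, 7], [1, 2]], and M = P·diag(−2, −3)·P⁻¹.
Then M⁷ = P·diag(−128, −2187)·P⁻¹ = [[256, −15309], [−128, 6561]] · [[3, 7], [1, 2]] = [[−14541, −28826], [6177, 12226]].

[[−14541, −28826], [6177, 12226]]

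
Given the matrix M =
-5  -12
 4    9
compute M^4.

[[-239, -480], [160, 321]]

tr M = 4 and det M = 3, so the characteristic polynomial is λ² − (4)λ + (3) with roots 1 and 3.
Eigenvectors give P = [[-2, 3], [1, -2]] with P⁻¹ = [[-2, -3], [-1, -2]], and M = P·diag(1, 3)·P⁻¹.
Then M^4 = P·diag(1, 81)·P⁻¹ = [[-2, 243], [1, -162]] · [[-2, -3], [-1, -2]] = [[-239, -480], [160, 321]].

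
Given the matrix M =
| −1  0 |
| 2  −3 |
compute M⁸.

[[1, 0], [−6560, 6561]]

tr M = −4 and det M = 3, so the characteristic polynomial is λ² − (−4)λ + (3) with roots −1 and −3.
Eigenvectors give P = [[1, 0], [1, 1]] with P⁻¹ = [[1, 0], [−1, 1]], and M = P·diag(−1, −3)·P⁻¹.
Then M⁸ = P·diag(1, 6561)·P⁻¹ = [[1, 0], [1, 6561]] · [[1, 0], [−1, 1]] = [[1, 0], [−6560, 6561]].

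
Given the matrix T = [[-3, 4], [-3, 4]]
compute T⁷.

T² = T (a projection; rank 1, trace 1), so T⁷ = T.

[[-3, 4], [-3, 4]]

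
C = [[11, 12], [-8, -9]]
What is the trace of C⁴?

82

tr C = 2 and det C = -3, so the characteristic polynomial is λ² − (2)λ + (-3) with roots -1 and 3.
Eigenvectors give P = [[-1, -3], [1, 2]] with P⁻¹ = [[2, 3], [-1, -1]], and C = P·diag(-1, 3)·P⁻¹.
Then C⁴ = P·diag(1, 81)·P⁻¹ = [[-1, -243], [1, 162]] · [[2, 3], [-1, -1]] = [[241, 240], [-160, -159]].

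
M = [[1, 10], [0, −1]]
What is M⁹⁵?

M² = I (check: tr M = 0 and det M = −1), so M⁹⁵ = M since 95 is odd.

[[1, 10], [0, −1]]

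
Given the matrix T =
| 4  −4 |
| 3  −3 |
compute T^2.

[[4, −4], [3, −3]]

T² = T (a projection; rank 1, trace 1), so T^2 = T.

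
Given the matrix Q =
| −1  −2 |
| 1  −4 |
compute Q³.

[[11, −38], [19, −46]]

tr Q = −5 and det Q = 6, so the characteristic polynomial is λ² − (−5)λ + (6) with roots −3 and −2.
Eigenvectors give P = [[−1, 2], [−1, 1]] with P⁻¹ = [[1, −2], [1, −1]], and Q = P·diag(−3, −2)·P⁻¹.
Then Q³ = P·diag(−27, −8)·P⁻¹ = [[27, −16], [27, −8]] · [[1, −2], [1, −1]] = [[11, −38], [19, −46]].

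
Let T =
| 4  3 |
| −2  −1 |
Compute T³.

T² = [[10, 9], [−6, −5]]
T³ = [[22, 21], [−14, −13]]

[[22, 21], [−14, −13]]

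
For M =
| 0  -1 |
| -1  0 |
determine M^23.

[[0, -1], [-1, 0]]

M² = I (check: tr M = 0 and det M = -1), so M^23 = M since 23 is odd.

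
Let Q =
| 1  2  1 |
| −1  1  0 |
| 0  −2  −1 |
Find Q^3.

[[−3, 0, −1], [−1, −3, −1], [2, 2, 1]]

Q^2 = [[−1, 2, 0], [−2, −1, −1], [2, 0, 1]]
Q^3 = [[−3, 0, −1], [−1, −3, −1], [2, 2, 1]]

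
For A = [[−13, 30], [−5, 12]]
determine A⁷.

[[−6817, 13890], [−2315, 4758]]

tr A = −1 and det A = −6, so the characteristic polynomial is λ² − (−1)λ + (−6) with roots −3 and 2.
Eigenvectors give P = [[3, −2], [1, −1]] with P⁻¹ = [[1, −2], [1, −3]], and A = P·diag(−3, 2)·P⁻¹.
Then A⁷ = P·diag(−2187, 128)·P⁻¹ = [[−6561, −256], [−2187, −128]] · [[1, −2], [1, −3]] = [[−6817, 13890], [−2315, 4758]].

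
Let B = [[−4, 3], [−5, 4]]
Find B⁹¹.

[[−4, 3], [−5, 4]]

B² = I (check: tr B = 0 and det B = −1), so B⁹¹ = B since 91 is odd.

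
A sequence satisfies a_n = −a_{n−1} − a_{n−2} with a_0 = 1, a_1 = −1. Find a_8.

With companion matrix M = [[−1, −1], [1, 0]], [a_n, a_{n−1}]ᵀ = M·[a_{n−1}, a_{n−2}]ᵀ, so [a_8, a_7]ᵀ = M⁷·[a_1, a_0]ᵀ.
M⁷ = [[−1, −1], [1, 0]], giving [a_8, a_7]ᵀ = [[0], [−1]].

0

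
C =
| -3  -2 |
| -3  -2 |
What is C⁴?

[[375, 250], [375, 250]]

C² = [[15, 10], [15, 10]]
C³ = [[-75, -50], [-75, -50]]
C⁴ = [[375, 250], [375, 250]]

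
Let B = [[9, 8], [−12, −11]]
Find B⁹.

tr B = −2 and det B = −3, so the characteristic polynomial is λ² − (−2)λ + (−3) with roots −3 and 1.
Eigenvectors give P = [[2, −1], [−3, 1]] with P⁻¹ = [[−1, −1], [−3, −2]], and B = P·diag(−3, 1)·P⁻¹.
Then B⁹ = P·diag(−19683, 1)·P⁻¹ = [[−39366, −1], [59049, 1]] · [[−1, −1], [−3, −2]] = [[39369, 39368], [−59052, −59051]].

[[39369, 39368], [−59052, −59051]]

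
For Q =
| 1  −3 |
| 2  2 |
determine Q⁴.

Q² = [[−5, −9], [6, −2]]
Q³ = [[−23, −3], [2, −22]]
Q⁴ = [[−29, 63], [−42, −50]]

[[−29, 63], [−42, −50]]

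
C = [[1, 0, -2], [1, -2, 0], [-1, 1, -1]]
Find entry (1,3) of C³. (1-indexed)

-6

C² = [[3, -2, 0], [-1, 4, -2], [1, -3, 3]]
C³ = [[1, 4, -6], [5, -10, 4], [-5, 9, -5]]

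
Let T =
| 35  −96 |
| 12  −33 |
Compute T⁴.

[[721, −1920], [240, −639]]

tr T = 2 and det T = −3, so the characteristic polynomial is λ² − (2)λ + (−3) with roots 3 and −1.
Eigenvectors give P = [[3, −8], [1, −3]] with P⁻¹ = [[3, −8], [1, −3]], and T = P·diag(3, −1)·P⁻¹.
Then T⁴ = P·diag(81, 1)·P⁻¹ = [[243, −8], [81, −3]] · [[3, −8], [1, −3]] = [[721, −1920], [240, −639]].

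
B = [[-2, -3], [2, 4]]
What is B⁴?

[[-20, -48], [32, 76]]

B² = [[-2, -6], [4, 10]]
B³ = [[-8, -18], [12, 28]]
B⁴ = [[-20, -48], [32, 76]]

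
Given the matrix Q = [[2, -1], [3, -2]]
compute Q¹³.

[[2, -1], [3, -2]]

Q² = I (check: tr Q = 0 and det Q = -1), so Q¹³ = Q since 13 is odd.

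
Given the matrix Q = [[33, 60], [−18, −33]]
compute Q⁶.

tr Q = 0 and det Q = −9, so the characteristic polynomial is λ² − (0)λ + (−9) with roots 3 and −3.
Eigenvectors give P = [[2, −5], [−1, 3]] with P⁻¹ = [[3, 5], [1, 2]], and Q = P·diag(3, −3)·P⁻¹.
Then Q⁶ = P·diag(729, 729)·P⁻¹ = [[1458, −3645], [−729, 2187]] · [[3, 5], [1, 2]] = [[729, 0], [0, 729]].

[[729, 0], [0, 729]]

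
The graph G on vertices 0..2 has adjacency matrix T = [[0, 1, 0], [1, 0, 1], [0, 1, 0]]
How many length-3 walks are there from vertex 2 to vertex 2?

0

The number of length-3 walks from vertex 2 to vertex 2 is entry (2,2) of T³, where T is the adjacency matrix.
T² = [[1, 0, 1], [0, 2, 0], [1, 0, 1]]
T³ = [[0, 2, 0], [2, 0, 2], [0, 2, 0]]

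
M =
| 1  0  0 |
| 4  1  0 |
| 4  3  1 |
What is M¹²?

[[1, 0, 0], [48, 1, 0], [840, 36, 1]]

M = I + N where N = [[0, 0, 0], [4, 0, 0], [4, 3, 0]] is strictly lower-triangular, so N³ = 0.
(I + N)¹² = I + 12·N + 66·N² = [[1, 0, 0], [48, 1, 0], [840, 36, 1]].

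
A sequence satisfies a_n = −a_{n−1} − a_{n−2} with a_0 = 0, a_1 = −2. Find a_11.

With companion matrix M = [[−1, −1], [1, 0]], [a_n, a_{n−1}]ᵀ = M·[a_{n−1}, a_{n−2}]ᵀ, so [a_11, a_10]ᵀ = M^10·[a_1, a_0]ᵀ.
M^10 = [[−1, −1], [1, 0]], giving [a_11, a_10]ᵀ = [[2], [−2]].

2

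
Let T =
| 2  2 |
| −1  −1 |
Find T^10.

T² = T (a projection; rank 1, trace 1), so T^10 = T.

[[2, 2], [−1, −1]]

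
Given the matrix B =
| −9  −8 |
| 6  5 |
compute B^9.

[[−78729, −78728], [59046, 59045]]

tr B = −4 and det B = 3, so the characteristic polynomial is λ² − (−4)λ + (3) with roots −1 and −3.
Eigenvectors give P = [[−1, 4], [1, −3]] with P⁻¹ = [[3, 4], [1, 1]], and B = P·diag(−1, −3)·P⁻¹.
Then B^9 = P·diag(−1, −19683)·P⁻¹ = [[1, −78732], [−1, 59049]] · [[3, 4], [1, 1]] = [[−78729, −78728], [59046, 59045]].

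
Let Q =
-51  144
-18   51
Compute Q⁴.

tr Q = 0 and det Q = -9, so the characteristic polynomial is λ² − (0)λ + (-9) with roots 3 and -3.
Eigenvectors give P = [[-8, 3], [-3, 1]] with P⁻¹ = [[1, -3], [3, -8]], and Q = P·diag(3, -3)·P⁻¹.
Then Q⁴ = P·diag(81, 81)·P⁻¹ = [[-648, 243], [-243, 81]] · [[1, -3], [3, -8]] = [[81, 0], [0, 81]].

[[81, 0], [0, 81]]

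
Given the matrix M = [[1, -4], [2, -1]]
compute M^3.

M^2 = [[-7, 0], [0, -7]]
M^3 = [[-7, 28], [-14, 7]]

[[-7, 28], [-14, 7]]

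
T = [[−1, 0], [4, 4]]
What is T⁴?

T² = [[1, 0], [12, 16]]
T³ = [[−1, 0], [52, 64]]
T⁴ = [[1, 0], [204, 256]]

[[1, 0], [204, 256]]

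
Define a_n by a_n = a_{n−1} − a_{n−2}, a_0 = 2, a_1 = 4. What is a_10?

−4

With companion matrix M = [[1, −1], [1, 0]], [a_n, a_{n−1}]ᵀ = M·[a_{n−1}, a_{n−2}]ᵀ, so [a_10, a_9]ᵀ = M⁹·[a_1, a_0]ᵀ.
M⁹ = [[−1, 0], [0, −1]], giving [a_10, a_9]ᵀ = [[−4], [−2]].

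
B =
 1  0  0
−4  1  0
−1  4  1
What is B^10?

[[1, 0, 0], [−40, 1, 0], [−730, 40, 1]]

B = I + N where N = [[0, 0, 0], [−4, 0, 0], [−1, 4, 0]] is strictly lower-triangular, so N^3 = 0.
(I + N)^10 = I + 10·N + 45·N^2 = [[1, 0, 0], [−40, 1, 0], [−730, 40, 1]].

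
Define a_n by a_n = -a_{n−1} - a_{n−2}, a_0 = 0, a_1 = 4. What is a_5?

-4

With companion matrix M = [[-1, -1], [1, 0]], [a_n, a_{n−1}]ᵀ = M·[a_{n−1}, a_{n−2}]ᵀ, so [a_5, a_4]ᵀ = M⁴·[a_1, a_0]ᵀ.
M⁴ = [[-1, -1], [1, 0]], giving [a_5, a_4]ᵀ = [[-4], [4]].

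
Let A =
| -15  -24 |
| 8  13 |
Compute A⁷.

tr A = -2 and det A = -3, so the characteristic polynomial is λ² − (-2)λ + (-3) with roots 1 and -3.
Eigenvectors give P = [[3, -2], [-2, 1]] with P⁻¹ = [[-1, -2], [-2, -3]], and A = P·diag(1, -3)·P⁻¹.
Then A⁷ = P·diag(1, -2187)·P⁻¹ = [[3, 4374], [-2, -2187]] · [[-1, -2], [-2, -3]] = [[-8751, -13128], [4376, 6565]].

[[-8751, -13128], [4376, 6565]]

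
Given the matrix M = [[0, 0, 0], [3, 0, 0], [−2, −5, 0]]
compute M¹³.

[[0, 0, 0], [0, 0, 0], [0, 0, 0]]

M is strictly triangular, hence nilpotent: M³ = 0, so M¹³ = 0.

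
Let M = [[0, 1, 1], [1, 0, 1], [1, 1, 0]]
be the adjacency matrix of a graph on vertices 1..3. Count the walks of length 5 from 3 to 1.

11

The number of length-5 walks from vertex 3 to vertex 1 is entry (3,1) of M^5, where M is the adjacency matrix.
M^2 = [[2, 1, 1], [1, 2, 1], [1, 1, 2]]
M^3 = [[2, 3, 3], [3, 2, 3], [3, 3, 2]]
M^4 = [[6, 5, 5], [5, 6, 5], [5, 5, 6]]
M^5 = [[10, 11, 11], [11, 10, 11], [11, 11, 10]]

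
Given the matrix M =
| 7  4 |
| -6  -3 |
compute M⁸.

[[19681, 13120], [-19680, -13119]]

tr M = 4 and det M = 3, so the characteristic polynomial is λ² − (4)λ + (3) with roots 3 and 1.
Eigenvectors give P = [[-1, -2], [1, 3]] with P⁻¹ = [[-3, -2], [1, 1]], and M = P·diag(3, 1)·P⁻¹.
Then M⁸ = P·diag(6561, 1)·P⁻¹ = [[-6561, -2], [6561, 3]] · [[-3, -2], [1, 1]] = [[19681, 13120], [-19680, -13119]].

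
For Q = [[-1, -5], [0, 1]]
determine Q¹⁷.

[[-1, -5], [0, 1]]

Q² = I (check: tr Q = 0 and det Q = -1), so Q¹⁷ = Q since 17 is odd.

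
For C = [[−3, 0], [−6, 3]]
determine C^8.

[[6561, 0], [0, 6561]]

tr C = 0 and det C = −9, so the characteristic polynomial is λ² − (0)λ + (−9) with roots −3 and 3.
Eigenvectors give P = [[−1, 0], [−1, 1]] with P⁻¹ = [[−1, 0], [−1, 1]], and C = P·diag(−3, 3)·P⁻¹.
Then C^8 = P·diag(6561, 6561)·P⁻¹ = [[−6561, 0], [−6561, 6561]] · [[−1, 0], [−1, 1]] = [[6561, 0], [0, 6561]].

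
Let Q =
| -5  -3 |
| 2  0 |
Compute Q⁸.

tr Q = -5 and det Q = 6, so the characteristic polynomial is λ² − (-5)λ + (6) with roots -3 and -2.
Eigenvectors give P = [[3, 1], [-2, -1]] with P⁻¹ = [[1, 1], [-2, -3]], and Q = P·diag(-3, -2)·P⁻¹.
Then Q⁸ = P·diag(6561, 256)·P⁻¹ = [[19683, 256], [-13122, -256]] · [[1, 1], [-2, -3]] = [[19171, 18915], [-12610, -12354]].

[[19171, 18915], [-12610, -12354]]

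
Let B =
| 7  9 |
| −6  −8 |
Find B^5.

[[67, 99], [−66, −98]]

tr B = −1 and det B = −2, so the characteristic polynomial is λ² − (−1)λ + (−2) with roots −2 and 1.
Eigenvectors give P = [[−1, 3], [1, −2]] with P⁻¹ = [[2, 3], [1, 1]], and B = P·diag(−2, 1)·P⁻¹.
Then B^5 = P·diag(−32, 1)·P⁻¹ = [[32, 3], [−32, −2]] · [[2, 3], [1, 1]] = [[67, 99], [−66, −98]].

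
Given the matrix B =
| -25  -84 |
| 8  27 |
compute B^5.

[[-1465, -5124], [488, 1707]]

tr B = 2 and det B = -3, so the characteristic polynomial is λ² − (2)λ + (-3) with roots 3 and -1.
Eigenvectors give P = [[-3, -7], [1, 2]] with P⁻¹ = [[2, 7], [-1, -3]], and B = P·diag(3, -1)·P⁻¹.
Then B^5 = P·diag(243, -1)·P⁻¹ = [[-729, 7], [243, -2]] · [[2, 7], [-1, -3]] = [[-1465, -5124], [488, 1707]].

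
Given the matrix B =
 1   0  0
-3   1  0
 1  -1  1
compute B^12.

B = I + N where N = [[0, 0, 0], [-3, 0, 0], [1, -1, 0]] is strictly lower-triangular, so N^3 = 0.
(I + N)^12 = I + 12·N + 66·N^2 = [[1, 0, 0], [-36, 1, 0], [210, -12, 1]].

[[1, 0, 0], [-36, 1, 0], [210, -12, 1]]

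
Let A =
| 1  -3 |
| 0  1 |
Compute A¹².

A = I + N where N = [[0, -3], [0, 0]] is strictly upper-triangular, so N² = 0.
(I + N)¹² = I + 12·N = [[1, -36], [0, 1]].

[[1, -36], [0, 1]]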